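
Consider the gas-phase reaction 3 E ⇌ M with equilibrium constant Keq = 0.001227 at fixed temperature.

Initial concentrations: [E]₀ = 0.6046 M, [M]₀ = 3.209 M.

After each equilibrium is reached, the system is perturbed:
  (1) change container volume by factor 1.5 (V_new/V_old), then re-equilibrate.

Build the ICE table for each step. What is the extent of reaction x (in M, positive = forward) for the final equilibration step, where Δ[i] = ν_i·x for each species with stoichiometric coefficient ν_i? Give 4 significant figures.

x = -0.1837 M

Q₀ = 14.52 vs Keq = 0.001227 ⇒ Q>K, reverse
Step 1:
                   E          M
  I           0.6046      3.209
  C            7.597     -2.532
  E            8.201     0.6768
  solve Keq expr → x = -2.532; check Q = 0.001227
Then change container volume by factor 1.5 (V_new/V_old).
Step 2:
                   E          M
  I            5.467     0.4512
  C           0.5511    -0.1837
  E            6.019     0.2675
  solve Keq expr → x = -0.1837; check Q = 0.001227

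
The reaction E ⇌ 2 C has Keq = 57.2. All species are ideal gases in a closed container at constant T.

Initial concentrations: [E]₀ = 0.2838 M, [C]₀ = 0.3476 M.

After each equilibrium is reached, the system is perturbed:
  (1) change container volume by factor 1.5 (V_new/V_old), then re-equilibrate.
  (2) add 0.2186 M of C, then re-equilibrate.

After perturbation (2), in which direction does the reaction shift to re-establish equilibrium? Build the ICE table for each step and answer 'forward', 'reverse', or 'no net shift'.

Direction: reverse

Q₀ = 0.4257 vs Keq = 57.2 ⇒ Q<K, forward
Step 1:
                  E         C
  Initial    0.2838    0.3476
  Change      -0.27    0.5401
  Equil     0.01377    0.8877
  solve Keq expr → x = 0.27; check Q = 57.2
Then change container volume by factor 1.5 (V_new/V_old).
Step 2:
                  E         C
  Initial  0.009183    0.5918
  Change  -0.002939  0.005878
  Equil    0.006244    0.5976
  solve Keq expr → x = 0.002939; check Q = 57.2
Then add 0.2186 M of C.
Step 3:
                  E         C
  Initial  0.006244    0.8162
  Change   0.005113  -0.01023
  Equil     0.01136     0.806
  solve Keq expr → x = -0.005113; check Q = 57.2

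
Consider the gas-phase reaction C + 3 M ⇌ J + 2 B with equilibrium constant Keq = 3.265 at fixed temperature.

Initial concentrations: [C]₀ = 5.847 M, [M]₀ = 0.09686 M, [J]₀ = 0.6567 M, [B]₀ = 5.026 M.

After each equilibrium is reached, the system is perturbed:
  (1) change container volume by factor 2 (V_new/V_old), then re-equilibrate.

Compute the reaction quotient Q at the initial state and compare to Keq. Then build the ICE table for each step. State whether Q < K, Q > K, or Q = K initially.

Q₀ = 3122; Q > K (proceeds reverse)

Q₀ = 3122 vs Keq = 3.265 ⇒ Q>K, reverse
Step 1:
                    C           M           J           B
  init          5.847     0.09686      0.6567       5.026
  Δ            0.2244      0.6733     -0.2244     -0.4489
  eq            6.071      0.7702      0.4323       4.577
  solve Keq expr → x = -0.2244; check Q = 3.265
Then change container volume by factor 2 (V_new/V_old).
Step 2:
                    C           M           J           B
  init          3.036      0.3851      0.2161       2.289
  Δ           0.02441     0.07322    -0.02441    -0.04881
  eq             3.06      0.4583      0.1917        2.24
  solve Keq expr → x = -0.02441; check Q = 3.265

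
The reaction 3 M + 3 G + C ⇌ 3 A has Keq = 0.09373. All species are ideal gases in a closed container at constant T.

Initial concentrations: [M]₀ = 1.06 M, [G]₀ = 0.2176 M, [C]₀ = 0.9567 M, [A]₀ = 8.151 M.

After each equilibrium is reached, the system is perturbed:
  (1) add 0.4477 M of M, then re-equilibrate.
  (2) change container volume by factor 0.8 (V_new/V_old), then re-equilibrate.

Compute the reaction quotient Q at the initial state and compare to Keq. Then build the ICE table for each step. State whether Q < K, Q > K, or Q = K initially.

Q₀ = 4.6128e+04; Q > K (proceeds reverse)

Q₀ = 4.6128e+04 vs Keq = 0.09373 ⇒ Q>K, reverse
Step 1:
                    M           G           C           A
  Initial        1.06      0.2176      0.9567       8.151
  Change        2.565       2.565       0.855      -2.565
  Equil         3.625       2.783       1.812       5.586
  solve Keq expr → x = -0.855; check Q = 0.09373
Then add 0.4477 M of M.
Step 2:
                    M           G           C           A
  Initial       4.073       2.783       1.812       5.586
  Change      -0.1359     -0.1359    -0.04529      0.1359
  Equil         3.937       2.647       1.766       5.722
  solve Keq expr → x = 0.04529; check Q = 0.09373
Then change container volume by factor 0.8 (V_new/V_old).
Step 3:
                    M           G           C           A
  Initial       4.921       3.308       2.208       7.152
  Change      -0.4116     -0.4116     -0.1372      0.4116
  Equil          4.51       2.897       2.071       7.564
  solve Keq expr → x = 0.1372; check Q = 0.09373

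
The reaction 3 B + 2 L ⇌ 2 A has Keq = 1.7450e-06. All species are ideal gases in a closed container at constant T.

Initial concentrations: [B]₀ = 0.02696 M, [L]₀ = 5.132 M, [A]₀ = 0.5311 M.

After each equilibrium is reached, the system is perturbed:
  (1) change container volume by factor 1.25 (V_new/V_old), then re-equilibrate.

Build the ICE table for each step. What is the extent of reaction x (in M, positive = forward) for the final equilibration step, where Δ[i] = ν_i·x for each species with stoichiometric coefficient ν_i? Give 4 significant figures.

x = -6.1892e-04 M

Q₀ = 546.5 vs Keq = 1.7450e-06 ⇒ Q>K, reverse
Step 1:
                  B         L         A
  I         0.02696     5.132    0.5311
  C          0.7884    0.5256   -0.5256
  E          0.8154     5.658  0.005502
  solve Keq expr → x = -0.2628; check Q = 1.7450e-06
Then change container volume by factor 1.25 (V_new/V_old).
Step 2:
                  B         L         A
  I          0.6523     4.526  0.004402
  C        0.001857  0.001238 -0.001238
  E          0.6541     4.527  0.003164
  solve Keq expr → x = -6.1892e-04; check Q = 1.7450e-06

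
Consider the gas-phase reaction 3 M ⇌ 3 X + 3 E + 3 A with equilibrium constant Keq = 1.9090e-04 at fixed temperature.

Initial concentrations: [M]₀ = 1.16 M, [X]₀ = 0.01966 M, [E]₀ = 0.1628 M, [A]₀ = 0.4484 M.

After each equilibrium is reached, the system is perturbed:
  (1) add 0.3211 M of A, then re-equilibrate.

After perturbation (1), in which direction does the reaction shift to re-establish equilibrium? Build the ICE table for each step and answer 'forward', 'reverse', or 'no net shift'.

Direction: reverse

Q₀ = 1.8938e-09 vs Keq = 1.9090e-04 ⇒ Q<K, forward
Step 1:
                    M           X           E           A
  I              1.16     0.01966      0.1628      0.4484
  C           -0.2069      0.2069      0.2069      0.2069
  E            0.9531      0.2265      0.3697      0.6553
  solve Keq expr → x = 0.06896; check Q = 1.9090e-04
Then add 0.3211 M of A.
Step 2:
                    M           X           E           A
  I            0.9531      0.2265      0.3697      0.9764
  C           0.04067    -0.04067    -0.04067    -0.04067
  E            0.9938      0.1859       0.329      0.9357
  solve Keq expr → x = -0.01356; check Q = 1.9090e-04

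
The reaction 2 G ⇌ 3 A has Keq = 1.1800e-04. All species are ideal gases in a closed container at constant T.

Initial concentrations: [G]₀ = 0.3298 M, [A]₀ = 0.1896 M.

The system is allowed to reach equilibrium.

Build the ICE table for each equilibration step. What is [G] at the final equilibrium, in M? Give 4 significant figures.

[G]_eq = 0.4374 M

Q₀ = 0.06266 vs Keq = 1.1800e-04 ⇒ Q>K, reverse
Step 1:
                   G          A
  Initial     0.3298     0.1896
  Change      0.1076    -0.1613
  Equil       0.4374    0.02826
  solve Keq expr → x = -0.05378; check Q = 1.1800e-04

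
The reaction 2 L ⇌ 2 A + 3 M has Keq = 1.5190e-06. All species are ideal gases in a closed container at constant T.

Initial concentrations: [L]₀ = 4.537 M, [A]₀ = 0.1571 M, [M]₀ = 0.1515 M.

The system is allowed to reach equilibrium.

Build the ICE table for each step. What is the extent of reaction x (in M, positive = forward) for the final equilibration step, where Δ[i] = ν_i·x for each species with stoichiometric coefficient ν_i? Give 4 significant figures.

Q₀ = 4.1692e-06 vs Keq = 1.5190e-06 ⇒ Q>K, reverse
Step 1:
                  L         A         M
  init        4.537    0.1571    0.1515
  Δ         0.02127  -0.02127   -0.0319
  eq          4.558    0.1358    0.1196
  solve Keq expr → x = -0.01063; check Q = 1.5190e-06

x = -0.01063 M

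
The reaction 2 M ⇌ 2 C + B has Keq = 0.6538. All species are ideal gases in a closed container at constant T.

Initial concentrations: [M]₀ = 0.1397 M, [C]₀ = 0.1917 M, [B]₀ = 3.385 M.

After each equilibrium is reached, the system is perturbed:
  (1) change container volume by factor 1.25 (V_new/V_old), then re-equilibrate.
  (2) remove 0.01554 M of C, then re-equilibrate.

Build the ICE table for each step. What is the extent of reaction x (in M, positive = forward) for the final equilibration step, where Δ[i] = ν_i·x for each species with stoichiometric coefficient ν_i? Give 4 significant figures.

Q₀ = 6.374 vs Keq = 0.6538 ⇒ Q>K, reverse
Step 1:
                    M           C           B
  init         0.1397      0.1917       3.385
  Δ           0.09005    -0.09005    -0.04503
  eq           0.2298      0.1016        3.34
  solve Keq expr → x = -0.04503; check Q = 0.6538
Then change container volume by factor 1.25 (V_new/V_old).
Step 2:
                    M           C           B
  init         0.1838     0.08132       2.672
  Δ         -0.006387    0.006387    0.003193
  eq           0.1774     0.08771       2.675
  solve Keq expr → x = 0.003193; check Q = 0.6538
Then remove 0.01554 M of C.
Step 3:
                    M           C           B
  init         0.1774     0.07217       2.675
  Δ          -0.01035     0.01035    0.005173
  eq           0.1671     0.08251        2.68
  solve Keq expr → x = 0.005173; check Q = 0.6538

x = 0.005173 M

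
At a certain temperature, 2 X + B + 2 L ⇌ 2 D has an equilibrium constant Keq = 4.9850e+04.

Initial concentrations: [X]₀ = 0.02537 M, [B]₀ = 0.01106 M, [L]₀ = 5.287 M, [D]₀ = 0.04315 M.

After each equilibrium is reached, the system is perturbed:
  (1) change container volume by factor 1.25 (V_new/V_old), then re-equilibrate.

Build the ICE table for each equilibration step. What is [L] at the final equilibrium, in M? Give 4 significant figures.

[L]_eq = 4.212 M

Q₀ = 9.357 vs Keq = 4.9850e+04 ⇒ Q<K, forward
Step 1:
                   X          B          L          D
  I          0.02537    0.01106      5.287    0.04315
  C         -0.02167   -0.01084   -0.02167    0.02167
  E         0.003695 2.2267e-04      5.265    0.06482
  solve Keq expr → x = 0.01084; check Q = 4.9850e+04
Then change container volume by factor 1.25 (V_new/V_old).
Step 2:
                   X          B          L          D
  I         0.002956 1.7813e-04      4.212    0.05186
  C       2.3528e-04 1.1764e-04 2.3528e-04 -2.3528e-04
  E         0.003192 2.9578e-04      4.212    0.05162
  solve Keq expr → x = -1.1764e-04; check Q = 4.9850e+04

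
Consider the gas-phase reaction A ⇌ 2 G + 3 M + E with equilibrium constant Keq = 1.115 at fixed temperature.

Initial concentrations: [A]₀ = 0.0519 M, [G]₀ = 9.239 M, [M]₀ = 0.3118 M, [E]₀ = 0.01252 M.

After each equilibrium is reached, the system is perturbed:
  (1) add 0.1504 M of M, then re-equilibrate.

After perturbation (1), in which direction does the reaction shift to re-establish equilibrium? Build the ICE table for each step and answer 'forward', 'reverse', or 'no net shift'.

Direction: reverse

Q₀ = 0.6242 vs Keq = 1.115 ⇒ Q<K, forward
Step 1:
                  A         G         M         E
  Initial    0.0519     9.239    0.3118   0.01252
  Change  -0.004997  0.009995   0.01499  0.004997
  Equil      0.0469     9.249    0.3268   0.01752
  solve Keq expr → x = 0.004997; check Q = 1.115
Then add 0.1504 M of M.
Step 2:
                  A         G         M         E
  Initial    0.0469     9.249    0.4772   0.01752
  Change   0.009382  -0.01876  -0.02815 -0.009382
  Equil     0.05628      9.23     0.449  0.008135
  solve Keq expr → x = -0.009382; check Q = 1.115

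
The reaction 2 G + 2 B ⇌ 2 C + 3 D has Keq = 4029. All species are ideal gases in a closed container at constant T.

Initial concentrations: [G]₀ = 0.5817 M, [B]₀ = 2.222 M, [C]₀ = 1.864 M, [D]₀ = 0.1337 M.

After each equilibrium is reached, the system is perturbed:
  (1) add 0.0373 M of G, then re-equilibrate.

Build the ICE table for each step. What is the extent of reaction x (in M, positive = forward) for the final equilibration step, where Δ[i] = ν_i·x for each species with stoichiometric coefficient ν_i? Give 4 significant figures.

x = 0.01733 M

Q₀ = 0.00497 vs Keq = 4029 ⇒ Q<K, forward
Step 1:
                    G           B           C           D
  Initial      0.5817       2.222       1.864      0.1337
  Change      -0.5596     -0.5596      0.5596      0.8395
  Equil       0.02205       1.662       2.424      0.9732
  solve Keq expr → x = 0.2798; check Q = 4029
Then add 0.0373 M of G.
Step 2:
                    G           B           C           D
  Initial     0.05935       1.662       2.424      0.9732
  Change     -0.03465    -0.03465     0.03465     0.05198
  Equil        0.0247       1.628       2.458       1.025
  solve Keq expr → x = 0.01733; check Q = 4029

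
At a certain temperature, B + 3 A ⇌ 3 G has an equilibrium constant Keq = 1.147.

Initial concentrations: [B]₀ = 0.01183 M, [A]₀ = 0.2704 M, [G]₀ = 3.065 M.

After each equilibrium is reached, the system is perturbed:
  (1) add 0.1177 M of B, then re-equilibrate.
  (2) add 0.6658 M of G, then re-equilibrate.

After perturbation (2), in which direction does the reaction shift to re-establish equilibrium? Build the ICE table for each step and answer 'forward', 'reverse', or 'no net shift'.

Q₀ = 1.2311e+05 vs Keq = 1.147 ⇒ Q>K, reverse
Step 1:
                    B           A           G
  I           0.01183      0.2704       3.065
  C            0.5127       1.538      -1.538
  E            0.5246       1.809       1.527
  solve Keq expr → x = -0.5127; check Q = 1.147
Then add 0.1177 M of B.
Step 2:
                    B           A           G
  I            0.6423       1.809       1.527
  C          -0.01629    -0.04888     0.04888
  E             0.626        1.76       1.576
  solve Keq expr → x = 0.01629; check Q = 1.147
Then add 0.6658 M of G.
Step 3:
                    B           A           G
  I             0.626        1.76       2.242
  C            0.1006      0.3017     -0.3017
  E            0.7265       2.061        1.94
  solve Keq expr → x = -0.1006; check Q = 1.147

Direction: reverse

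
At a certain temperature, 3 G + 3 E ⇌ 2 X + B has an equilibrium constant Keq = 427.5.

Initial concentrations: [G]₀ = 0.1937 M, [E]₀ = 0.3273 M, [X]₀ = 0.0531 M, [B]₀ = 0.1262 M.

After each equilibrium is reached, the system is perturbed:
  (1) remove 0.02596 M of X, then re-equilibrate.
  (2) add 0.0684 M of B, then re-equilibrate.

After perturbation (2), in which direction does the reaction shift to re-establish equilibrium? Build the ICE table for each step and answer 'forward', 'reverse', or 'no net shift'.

Direction: reverse

Q₀ = 1.396 vs Keq = 427.5 ⇒ Q<K, forward
Step 1:
                   G          E          X          B
  I           0.1937     0.3273     0.0531     0.1262
  C          -0.1098    -0.1098     0.0732     0.0366
  E          0.08389     0.2175     0.1263     0.1628
  solve Keq expr → x = 0.0366; check Q = 427.5
Then remove 0.02596 M of X.
Step 2:
                   G          E          X          B
  I          0.08389     0.2175     0.1003     0.1628
  C        -0.006934  -0.006934   0.004623   0.002311
  E          0.07696     0.2106      0.105     0.1651
  solve Keq expr → x = 0.002311; check Q = 427.5
Then add 0.0684 M of B.
Step 3:
                   G          E          X          B
  I          0.07696     0.2106      0.105     0.2335
  C         0.005241   0.005241  -0.003494  -0.001747
  E           0.0822     0.2158     0.1015     0.2318
  solve Keq expr → x = -0.001747; check Q = 427.5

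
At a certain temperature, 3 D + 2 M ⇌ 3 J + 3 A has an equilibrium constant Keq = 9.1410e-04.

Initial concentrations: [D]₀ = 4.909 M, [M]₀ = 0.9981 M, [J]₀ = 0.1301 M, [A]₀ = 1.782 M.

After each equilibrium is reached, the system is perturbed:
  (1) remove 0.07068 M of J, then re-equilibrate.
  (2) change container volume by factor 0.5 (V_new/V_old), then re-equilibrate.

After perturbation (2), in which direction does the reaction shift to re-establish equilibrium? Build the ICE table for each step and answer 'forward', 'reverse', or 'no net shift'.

Q₀ = 1.0574e-04 vs Keq = 9.1410e-04 ⇒ Q<K, forward
Step 1:
                   D          M          J          A
  Initial      4.909     0.9981     0.1301      1.782
  Change      -0.105   -0.06999      0.105      0.105
  Equil        4.804     0.9281     0.2351      1.887
  solve Keq expr → x = 0.035; check Q = 9.1410e-04
Then remove 0.07068 M of J.
Step 2:
                   D          M          J          A
  Initial      4.804     0.9281     0.1644      1.887
  Change    -0.05533   -0.03689    0.05533    0.05533
  Equil        4.749     0.8912     0.2197      1.942
  solve Keq expr → x = 0.01844; check Q = 9.1410e-04
Then change container volume by factor 0.5 (V_new/V_old).
Step 3:
                   D          M          J          A
  Initial      9.497      1.782     0.4395      3.885
  Change     0.07444    0.04963   -0.07444   -0.07444
  Equil        9.572      1.832      0.365       3.81
  solve Keq expr → x = -0.02481; check Q = 9.1410e-04

Direction: reverse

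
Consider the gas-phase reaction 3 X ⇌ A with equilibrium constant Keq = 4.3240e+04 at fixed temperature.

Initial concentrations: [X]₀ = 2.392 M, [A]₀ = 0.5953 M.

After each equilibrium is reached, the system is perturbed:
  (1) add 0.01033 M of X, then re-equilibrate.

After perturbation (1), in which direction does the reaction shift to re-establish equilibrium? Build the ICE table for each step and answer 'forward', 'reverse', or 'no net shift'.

Direction: forward

Q₀ = 0.0435 vs Keq = 4.3240e+04 ⇒ Q<K, forward
Step 1:
                    X           A
  init          2.392      0.5953
  Δ             -2.36      0.7868
  eq          0.03174       1.382
  solve Keq expr → x = 0.7868; check Q = 4.3240e+04
Then add 0.01033 M of X.
Step 2:
                    X           A
  init        0.04207       1.382
  Δ           -0.0103    0.003435
  eq          0.03176       1.385
  solve Keq expr → x = 0.003435; check Q = 4.3240e+04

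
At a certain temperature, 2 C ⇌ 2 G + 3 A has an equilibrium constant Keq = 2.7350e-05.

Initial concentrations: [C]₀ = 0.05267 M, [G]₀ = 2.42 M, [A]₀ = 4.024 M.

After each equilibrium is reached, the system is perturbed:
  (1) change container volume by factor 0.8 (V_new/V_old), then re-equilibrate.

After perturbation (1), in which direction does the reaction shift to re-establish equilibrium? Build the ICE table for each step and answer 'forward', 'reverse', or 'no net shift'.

Q₀ = 1.3756e+05 vs Keq = 2.7350e-05 ⇒ Q>K, reverse
Step 1:
                    C           G           A
  Initial     0.05267        2.42       4.024
  Change        2.379      -2.379      -3.568
  Equil         2.431      0.0413       0.456
  solve Keq expr → x = -1.189; check Q = 2.7350e-05
Then change container volume by factor 0.8 (V_new/V_old).
Step 2:
                    C           G           A
  Initial       3.039     0.05163      0.5699
  Change      0.01261    -0.01261    -0.01891
  Equil         3.052     0.03902       0.551
  solve Keq expr → x = -0.006303; check Q = 2.7350e-05

Direction: reverse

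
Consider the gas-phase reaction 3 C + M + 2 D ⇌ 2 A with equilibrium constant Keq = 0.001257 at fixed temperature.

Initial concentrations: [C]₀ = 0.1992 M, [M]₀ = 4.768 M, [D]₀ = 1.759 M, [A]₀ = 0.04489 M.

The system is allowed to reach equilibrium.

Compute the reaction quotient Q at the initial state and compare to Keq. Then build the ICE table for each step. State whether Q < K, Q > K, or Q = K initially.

Q₀ = 0.01728 vs Keq = 0.001257 ⇒ Q>K, reverse
Step 1:
                   C          M          D          A
  Initial     0.1992      4.768      1.759    0.04489
  Change     0.04262    0.01421    0.02841   -0.02841
  Equil       0.2418      4.782      1.787    0.01648
  solve Keq expr → x = -0.01421; check Q = 0.001257

Q₀ = 0.01728; Q > K (proceeds reverse)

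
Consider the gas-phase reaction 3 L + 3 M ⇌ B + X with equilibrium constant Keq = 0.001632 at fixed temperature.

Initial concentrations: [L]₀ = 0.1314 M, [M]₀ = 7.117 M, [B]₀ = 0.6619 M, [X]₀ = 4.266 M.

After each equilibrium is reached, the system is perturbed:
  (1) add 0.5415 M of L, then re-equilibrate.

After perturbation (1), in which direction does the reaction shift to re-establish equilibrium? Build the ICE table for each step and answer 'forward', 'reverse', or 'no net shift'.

Direction: forward

Q₀ = 3.453 vs Keq = 0.001632 ⇒ Q>K, reverse
Step 1:
                    L           M           B           X
  I            0.1314       7.117      0.6619       4.266
  C             1.005       1.005     -0.3351     -0.3351
  E             1.137       8.122      0.3268       3.931
  solve Keq expr → x = -0.3351; check Q = 0.001632
Then add 0.5415 M of L.
Step 2:
                    L           M           B           X
  I             1.678       8.122      0.3268       3.931
  C           -0.3501     -0.3501      0.1167      0.1167
  E             1.328       7.772      0.4435       4.048
  solve Keq expr → x = 0.1167; check Q = 0.001632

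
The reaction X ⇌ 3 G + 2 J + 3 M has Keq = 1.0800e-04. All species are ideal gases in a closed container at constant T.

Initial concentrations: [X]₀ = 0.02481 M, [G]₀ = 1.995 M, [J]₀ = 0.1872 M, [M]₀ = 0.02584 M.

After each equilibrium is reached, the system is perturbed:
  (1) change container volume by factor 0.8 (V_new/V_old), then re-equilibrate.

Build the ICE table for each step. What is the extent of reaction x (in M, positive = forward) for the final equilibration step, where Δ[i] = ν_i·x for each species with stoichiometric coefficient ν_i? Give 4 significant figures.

x = -0.003386 M

Q₀ = 1.9350e-04 vs Keq = 1.0800e-04 ⇒ Q>K, reverse
Step 1:
                   X          G          J          M
  I          0.02481      1.995     0.1872    0.02584
  C         0.001316  -0.003947  -0.002631  -0.003947
  E          0.02613      1.991     0.1846    0.02189
  solve Keq expr → x = -0.001316; check Q = 1.0800e-04
Then change container volume by factor 0.8 (V_new/V_old).
Step 2:
                   X          G          J          M
  I          0.03266      2.489     0.2307    0.02737
  C         0.003386   -0.01016  -0.006771   -0.01016
  E          0.03604      2.479     0.2239    0.01721
  solve Keq expr → x = -0.003386; check Q = 1.0800e-04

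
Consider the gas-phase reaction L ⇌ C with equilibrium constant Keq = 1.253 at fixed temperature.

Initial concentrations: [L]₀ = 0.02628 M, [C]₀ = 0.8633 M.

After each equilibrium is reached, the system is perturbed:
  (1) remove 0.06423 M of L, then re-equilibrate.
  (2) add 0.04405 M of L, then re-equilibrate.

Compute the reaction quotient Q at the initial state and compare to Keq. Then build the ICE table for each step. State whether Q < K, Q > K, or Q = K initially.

Q₀ = 32.85; Q > K (proceeds reverse)

Q₀ = 32.85 vs Keq = 1.253 ⇒ Q>K, reverse
Step 1:
                    L           C
  Initial     0.02628      0.8633
  Change       0.3686     -0.3686
  Equil        0.3948      0.4947
  solve Keq expr → x = -0.3686; check Q = 1.253
Then remove 0.06423 M of L.
Step 2:
                    L           C
  Initial      0.3306      0.4947
  Change      0.03572    -0.03572
  Equil        0.3663       0.459
  solve Keq expr → x = -0.03572; check Q = 1.253
Then add 0.04405 M of L.
Step 3:
                    L           C
  Initial      0.4104       0.459
  Change      -0.0245      0.0245
  Equil        0.3859      0.4835
  solve Keq expr → x = 0.0245; check Q = 1.253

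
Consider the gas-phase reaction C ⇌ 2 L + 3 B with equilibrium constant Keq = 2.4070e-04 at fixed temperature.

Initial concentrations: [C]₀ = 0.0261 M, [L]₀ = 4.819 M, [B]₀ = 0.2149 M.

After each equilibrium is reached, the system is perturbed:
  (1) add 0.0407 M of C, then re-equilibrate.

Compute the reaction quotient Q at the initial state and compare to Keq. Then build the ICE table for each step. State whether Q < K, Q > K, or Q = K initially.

Q₀ = 8.83 vs Keq = 2.4070e-04 ⇒ Q>K, reverse
Step 1:
                  C         L         B
  init       0.0261     4.819    0.2149
  Δ         0.06826   -0.1365   -0.2048
  eq        0.09436     4.682   0.01012
  solve Keq expr → x = -0.06826; check Q = 2.4070e-04
Then add 0.0407 M of C.
Step 2:
                  C         L         B
  init       0.1351     4.682   0.01012
  Δ       -4.2380e-04 8.4760e-04  0.001271
  eq         0.1346     4.683   0.01139
  solve Keq expr → x = 4.2380e-04; check Q = 2.4070e-04

Q₀ = 8.83; Q > K (proceeds reverse)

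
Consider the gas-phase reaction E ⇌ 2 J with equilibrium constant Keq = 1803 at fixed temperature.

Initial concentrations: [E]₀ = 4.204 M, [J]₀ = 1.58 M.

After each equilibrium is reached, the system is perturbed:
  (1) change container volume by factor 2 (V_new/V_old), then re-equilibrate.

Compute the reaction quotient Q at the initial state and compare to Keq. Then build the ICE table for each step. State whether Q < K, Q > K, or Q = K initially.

Q₀ = 0.5938; Q < K (proceeds forward)

Q₀ = 0.5938 vs Keq = 1803 ⇒ Q<K, forward
Step 1:
                    E           J
  I             4.204        1.58
  C             -4.15         8.3
  E           0.05414        9.88
  solve Keq expr → x = 4.15; check Q = 1803
Then change container volume by factor 2 (V_new/V_old).
Step 2:
                    E           J
  I           0.02707        4.94
  C          -0.01339     0.02677
  E           0.01368       4.967
  solve Keq expr → x = 0.01339; check Q = 1803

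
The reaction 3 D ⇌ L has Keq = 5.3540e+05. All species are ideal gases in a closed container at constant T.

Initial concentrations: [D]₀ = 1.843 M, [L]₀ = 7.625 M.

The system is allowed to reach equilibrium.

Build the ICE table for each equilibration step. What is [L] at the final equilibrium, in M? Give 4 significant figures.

[L]_eq = 8.231 M

Q₀ = 1.218 vs Keq = 5.3540e+05 ⇒ Q<K, forward
Step 1:
                   D          L
  Initial      1.843      7.625
  Change      -1.818      0.606
  Equil      0.02487      8.231
  solve Keq expr → x = 0.606; check Q = 5.3540e+05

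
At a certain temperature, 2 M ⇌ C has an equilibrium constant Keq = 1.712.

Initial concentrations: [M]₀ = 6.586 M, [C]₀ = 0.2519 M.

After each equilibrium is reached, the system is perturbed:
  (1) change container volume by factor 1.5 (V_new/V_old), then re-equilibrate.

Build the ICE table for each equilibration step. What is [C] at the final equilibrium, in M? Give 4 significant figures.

Q₀ = 0.005807 vs Keq = 1.712 ⇒ Q<K, forward
Step 1:
                    M           C
  I             6.586      0.2519
  C            -5.286       2.643
  E               1.3       2.895
  solve Keq expr → x = 2.643; check Q = 1.712
Then change container volume by factor 1.5 (V_new/V_old).
Step 2:
                    M           C
  I            0.8669        1.93
  C             0.171    -0.08552
  E             1.038       1.844
  solve Keq expr → x = -0.08552; check Q = 1.712

[C]_eq = 1.844 M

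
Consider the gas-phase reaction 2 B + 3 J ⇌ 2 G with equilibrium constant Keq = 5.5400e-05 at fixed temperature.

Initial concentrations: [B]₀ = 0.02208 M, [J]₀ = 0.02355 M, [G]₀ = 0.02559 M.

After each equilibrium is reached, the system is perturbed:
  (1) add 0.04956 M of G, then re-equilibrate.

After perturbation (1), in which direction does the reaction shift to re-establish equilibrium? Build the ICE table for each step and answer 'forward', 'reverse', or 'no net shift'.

Direction: reverse

Q₀ = 1.0284e+05 vs Keq = 5.5400e-05 ⇒ Q>K, reverse
Step 1:
                   B          J          G
  I          0.02208    0.02355    0.02559
  C          0.02558    0.03838   -0.02558
  E          0.04766    0.06193 5.4672e-06
  solve Keq expr → x = -0.01279; check Q = 5.5400e-05
Then add 0.04956 M of G.
Step 2:
                   B          J          G
  I          0.04766    0.06193    0.04957
  C          0.04953    0.07429   -0.04953
  E          0.09719     0.1362 3.6371e-05
  solve Keq expr → x = -0.02476; check Q = 5.5400e-05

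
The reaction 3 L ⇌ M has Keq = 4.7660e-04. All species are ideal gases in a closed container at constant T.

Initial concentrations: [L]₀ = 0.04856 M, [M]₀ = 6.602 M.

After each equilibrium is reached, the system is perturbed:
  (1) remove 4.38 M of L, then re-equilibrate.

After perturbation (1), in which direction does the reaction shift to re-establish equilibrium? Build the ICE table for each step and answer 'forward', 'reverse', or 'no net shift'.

Q₀ = 5.7655e+04 vs Keq = 4.7660e-04 ⇒ Q>K, reverse
Step 1:
                   L          M
  I          0.04856      6.602
  C            14.97     -4.989
  E            15.01      1.613
  solve Keq expr → x = -4.989; check Q = 4.7660e-04
Then remove 4.38 M of L.
Step 2:
                   L          M
  I            10.63      1.613
  C            1.974    -0.6579
  E            12.61     0.9553
  solve Keq expr → x = -0.6579; check Q = 4.7660e-04

Direction: reverse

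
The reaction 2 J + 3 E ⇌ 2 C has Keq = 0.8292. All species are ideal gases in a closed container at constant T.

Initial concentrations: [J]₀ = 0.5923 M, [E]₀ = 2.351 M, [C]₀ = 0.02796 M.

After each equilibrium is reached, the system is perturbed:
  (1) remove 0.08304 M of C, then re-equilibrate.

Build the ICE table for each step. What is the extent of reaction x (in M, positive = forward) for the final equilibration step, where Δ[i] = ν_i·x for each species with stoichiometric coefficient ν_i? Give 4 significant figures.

Q₀ = 1.7149e-04 vs Keq = 0.8292 ⇒ Q<K, forward
Step 1:
                    J           E           C
  I            0.5923       2.351     0.02796
  C           -0.3939     -0.5909      0.3939
  E            0.1984        1.76      0.4219
  solve Keq expr → x = 0.197; check Q = 0.8292
Then remove 0.08304 M of C.
Step 2:
                    J           E           C
  I            0.1984        1.76      0.3388
  C          -0.02306    -0.03459     0.02306
  E            0.1753       1.726      0.3619
  solve Keq expr → x = 0.01153; check Q = 0.8292

x = 0.01153 M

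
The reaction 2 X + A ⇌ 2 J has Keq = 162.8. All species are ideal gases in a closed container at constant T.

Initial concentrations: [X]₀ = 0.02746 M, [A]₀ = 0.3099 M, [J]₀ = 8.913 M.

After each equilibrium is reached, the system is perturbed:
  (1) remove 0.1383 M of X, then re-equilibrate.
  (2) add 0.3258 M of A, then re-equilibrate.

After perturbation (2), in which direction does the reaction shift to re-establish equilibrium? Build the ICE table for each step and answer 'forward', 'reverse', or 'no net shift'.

Q₀ = 3.3996e+05 vs Keq = 162.8 ⇒ Q>K, reverse
Step 1:
                   X          A          J
  init       0.02746     0.3099      8.913
  Δ           0.7468     0.3734    -0.7468
  eq          0.7743     0.6833      8.166
  solve Keq expr → x = -0.3734; check Q = 162.8
Then remove 0.1383 M of X.
Step 2:
                   X          A          J
  init         0.636     0.6833      8.166
  Δ           0.1017    0.05085    -0.1017
  eq          0.7377     0.7342      8.064
  solve Keq expr → x = -0.05085; check Q = 162.8
Then add 0.3258 M of A.
Step 3:
                   X          A          J
  init        0.7377       1.06      8.064
  Δ          -0.1008   -0.05038     0.1008
  eq          0.6369       1.01      8.165
  solve Keq expr → x = 0.05038; check Q = 162.8

Direction: forward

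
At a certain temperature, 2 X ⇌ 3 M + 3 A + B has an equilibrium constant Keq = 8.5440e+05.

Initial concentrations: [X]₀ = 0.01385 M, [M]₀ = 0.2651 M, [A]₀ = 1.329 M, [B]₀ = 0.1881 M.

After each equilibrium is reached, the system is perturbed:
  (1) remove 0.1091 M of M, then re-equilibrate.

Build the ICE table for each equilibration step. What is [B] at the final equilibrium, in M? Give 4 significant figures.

[B]_eq = 0.195 M

Q₀ = 42.88 vs Keq = 8.5440e+05 ⇒ Q<K, forward
Step 1:
                    X           M           A           B
  Initial     0.01385      0.2651       1.329      0.1881
  Change     -0.01374      0.0206      0.0206    0.006868
  Equil    1.1438e-04      0.2857        1.35       0.195
  solve Keq expr → x = 0.006868; check Q = 8.5440e+05
Then remove 0.1091 M of M.
Step 2:
                    X           M           A           B
  Initial  1.1438e-04      0.1766        1.35       0.195
  Change  -5.8739e-05  8.8109e-05  8.8109e-05  2.9370e-05
  Equil    5.5636e-05      0.1767        1.35       0.195
  solve Keq expr → x = 2.9370e-05; check Q = 8.5440e+05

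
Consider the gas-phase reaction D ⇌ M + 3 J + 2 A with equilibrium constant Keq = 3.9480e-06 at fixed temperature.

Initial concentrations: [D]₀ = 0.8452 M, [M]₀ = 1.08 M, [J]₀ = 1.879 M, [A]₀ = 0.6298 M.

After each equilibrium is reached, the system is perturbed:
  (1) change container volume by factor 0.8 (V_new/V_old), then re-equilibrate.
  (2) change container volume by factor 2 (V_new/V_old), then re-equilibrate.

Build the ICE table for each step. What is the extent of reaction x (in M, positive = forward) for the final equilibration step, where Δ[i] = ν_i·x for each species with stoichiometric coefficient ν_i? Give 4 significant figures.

x = 0.002191 M

Q₀ = 3.362 vs Keq = 3.9480e-06 ⇒ Q>K, reverse
Step 1:
                   D          M          J          A
  init        0.8452       1.08      1.879     0.6298
  Δ           0.3136    -0.3136    -0.9407    -0.6271
  eq           1.159     0.7664     0.9383   0.002688
  solve Keq expr → x = -0.3136; check Q = 3.9480e-06
Then change container volume by factor 0.8 (V_new/V_old).
Step 2:
                   D          M          J          A
  init         1.448     0.9581      1.173    0.00336
  Δ       7.1504e-04 -7.1504e-04  -0.002145   -0.00143
  eq           1.449     0.9573      1.171    0.00193
  solve Keq expr → x = -7.1504e-04; check Q = 3.9480e-06
Then change container volume by factor 2 (V_new/V_old).
Step 3:
                   D          M          J          A
  init        0.7246     0.4787     0.5854 9.6489e-04
  Δ        -0.002191   0.002191   0.006573   0.004382
  eq          0.7224     0.4809      0.592   0.005347
  solve Keq expr → x = 0.002191; check Q = 3.9480e-06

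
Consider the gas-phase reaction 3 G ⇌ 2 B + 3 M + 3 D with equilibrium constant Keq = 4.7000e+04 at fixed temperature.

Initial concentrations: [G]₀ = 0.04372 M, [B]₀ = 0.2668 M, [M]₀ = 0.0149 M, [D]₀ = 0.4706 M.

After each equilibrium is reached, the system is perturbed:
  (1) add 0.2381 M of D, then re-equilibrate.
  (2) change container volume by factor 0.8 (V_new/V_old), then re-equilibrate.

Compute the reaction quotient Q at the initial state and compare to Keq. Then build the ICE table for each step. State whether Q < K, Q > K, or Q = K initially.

Q₀ = 2.9366e-04; Q < K (proceeds forward)

Q₀ = 2.9366e-04 vs Keq = 4.7000e+04 ⇒ Q<K, forward
Step 1:
                    G           B           M           D
  init        0.04372      0.2668      0.0149      0.4706
  Δ          -0.04335      0.0289     0.04335     0.04335
  eq       3.6821e-04      0.2957     0.05825       0.514
  solve Keq expr → x = 0.01445; check Q = 4.7000e+04
Then add 0.2381 M of D.
Step 2:
                    G           B           M           D
  init     3.6821e-04      0.2957     0.05825      0.7521
  Δ        1.6877e-04 -1.1251e-04 -1.6877e-04 -1.6877e-04
  eq       5.3698e-04      0.2956     0.05808      0.7519
  solve Keq expr → x = -5.6255e-05; check Q = 4.7000e+04
Then change container volume by factor 0.8 (V_new/V_old).
Step 3:
                    G           B           M           D
  init     6.7123e-04      0.3695      0.0726      0.9399
  Δ        2.9774e-04 -1.9849e-04 -2.9774e-04 -2.9774e-04
  eq       9.6896e-04      0.3693     0.07231      0.9396
  solve Keq expr → x = -9.9246e-05; check Q = 4.7000e+04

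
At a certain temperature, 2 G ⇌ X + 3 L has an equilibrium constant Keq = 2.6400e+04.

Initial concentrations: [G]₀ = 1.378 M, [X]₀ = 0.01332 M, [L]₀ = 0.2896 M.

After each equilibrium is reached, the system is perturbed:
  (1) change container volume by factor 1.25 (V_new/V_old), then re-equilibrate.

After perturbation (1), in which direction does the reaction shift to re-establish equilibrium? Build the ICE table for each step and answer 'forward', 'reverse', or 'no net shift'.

Direction: forward

Q₀ = 1.7037e-04 vs Keq = 2.6400e+04 ⇒ Q<K, forward
Step 1:
                    G           X           L
  I             1.378     0.01332      0.2896
  C             -1.36      0.6799        2.04
  E           0.01822      0.6932       2.329
  solve Keq expr → x = 0.6799; check Q = 2.6400e+04
Then change container volume by factor 1.25 (V_new/V_old).
Step 2:
                    G           X           L
  I           0.01457      0.5546       1.863
  C         -0.002859     0.00143    0.004289
  E           0.01171       0.556       1.868
  solve Keq expr → x = 0.00143; check Q = 2.6400e+04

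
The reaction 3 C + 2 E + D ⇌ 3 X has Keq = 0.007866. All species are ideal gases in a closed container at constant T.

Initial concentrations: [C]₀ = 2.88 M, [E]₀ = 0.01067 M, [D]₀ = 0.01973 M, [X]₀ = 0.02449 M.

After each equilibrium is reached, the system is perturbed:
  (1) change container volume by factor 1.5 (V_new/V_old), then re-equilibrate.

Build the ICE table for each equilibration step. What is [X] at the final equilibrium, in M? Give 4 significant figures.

[X]_eq = 0.005744 M

Q₀ = 0.2737 vs Keq = 0.007866 ⇒ Q>K, reverse
Step 1:
                  C         E         D         X
  I            2.88   0.01067   0.01973   0.02449
  C         0.01264  0.008429  0.004214  -0.01264
  E           2.893    0.0191   0.02394   0.01185
  solve Keq expr → x = -0.004214; check Q = 0.007866
Then change container volume by factor 1.5 (V_new/V_old).
Step 2:
                  C         E         D         X
  I           1.928   0.01273   0.01596  0.007898
  C        0.002154  0.001436 7.1799e-04 -0.002154
  E           1.931   0.01417   0.01668  0.005744
  solve Keq expr → x = -7.1799e-04; check Q = 0.007866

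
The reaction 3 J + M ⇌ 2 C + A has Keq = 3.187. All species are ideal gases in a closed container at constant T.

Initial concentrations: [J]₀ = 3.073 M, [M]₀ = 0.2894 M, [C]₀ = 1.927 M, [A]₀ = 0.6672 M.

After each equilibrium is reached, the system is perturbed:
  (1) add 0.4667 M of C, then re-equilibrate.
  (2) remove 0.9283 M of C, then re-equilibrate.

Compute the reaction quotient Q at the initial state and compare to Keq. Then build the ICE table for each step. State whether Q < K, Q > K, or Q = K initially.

Q₀ = 0.295 vs Keq = 3.187 ⇒ Q<K, forward
Step 1:
                    J           M           C           A
  I             3.073      0.2894       1.927      0.6672
  C           -0.5852     -0.1951      0.3901      0.1951
  E             2.488     0.09434       2.317      0.8623
  solve Keq expr → x = 0.1951; check Q = 3.187
Then add 0.4667 M of C.
Step 2:
                    J           M           C           A
  I             2.488     0.09434       2.784      0.8623
  C           0.07031     0.02344    -0.04687    -0.02344
  E             2.558      0.1178       2.737      0.8388
  solve Keq expr → x = -0.02344; check Q = 3.187
Then remove 0.9283 M of C.
Step 3:
                    J           M           C           A
  I             2.558      0.1178       1.809      0.8388
  C             -0.14    -0.04668     0.09337     0.04668
  E             2.418     0.07109       1.902      0.8855
  solve Keq expr → x = 0.04668; check Q = 3.187

Q₀ = 0.295; Q < K (proceeds forward)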